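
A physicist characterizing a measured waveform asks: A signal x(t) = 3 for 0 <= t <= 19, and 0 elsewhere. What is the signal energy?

Energy = integral of |x(t)|^2 dt over the signal duration
= 3^2 * 19 = 9 * 19 = 171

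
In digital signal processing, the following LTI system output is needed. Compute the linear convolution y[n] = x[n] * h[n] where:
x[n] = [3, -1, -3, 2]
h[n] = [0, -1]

y[n] = sum_k x[k]*h[n-k]. Output length = len(x) + len(h) - 1 = 4 + 2 - 1 = 5.
y[0] = 3*0 = 0
y[1] = -1*0 + 3*-1 = -3
y[2] = -3*0 + -1*-1 = 1
y[3] = 2*0 + -3*-1 = 3
y[4] = 2*-1 = -2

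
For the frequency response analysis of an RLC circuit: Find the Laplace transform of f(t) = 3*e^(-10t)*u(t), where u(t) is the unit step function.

Standard Laplace transform pair:
e^(-at)*u(t) <-> 1/(s+a)
With a = 10: L{3*e^(-10t)*u(t)} = 3/(s+10), ROC: Re(s) > -10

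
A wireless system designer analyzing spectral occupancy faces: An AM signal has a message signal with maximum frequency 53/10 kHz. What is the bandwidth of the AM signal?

In AM (double-sideband), the bandwidth is twice the message frequency.
BW = 2 * f_m = 2 * 53/10 kHz = 53/5 kHz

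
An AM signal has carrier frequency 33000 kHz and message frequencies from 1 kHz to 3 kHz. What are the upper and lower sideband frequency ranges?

Upper sideband (USB) = fc + [fm_low, fm_high] = 33000 + [1, 3] = [33001, 33003] kHz
Lower sideband (LSB) = fc - [fm_high, fm_low] = 33000 - [3, 1] = [32997, 32999] kHz
Total occupied spectrum: 32997 kHz to 33003 kHz (plus carrier at 33000 kHz)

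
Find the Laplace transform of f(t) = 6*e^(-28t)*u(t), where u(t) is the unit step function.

Standard Laplace transform pair:
e^(-at)*u(t) <-> 1/(s+a)
With a = 28: L{6*e^(-28t)*u(t)} = 6/(s+28), ROC: Re(s) > -28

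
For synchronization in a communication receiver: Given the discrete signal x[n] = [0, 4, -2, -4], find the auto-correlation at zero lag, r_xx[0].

The auto-correlation at zero lag r_xx[0] equals the signal energy.
r_xx[0] = sum of x[n]^2 = 0^2 + 4^2 + (-2)^2 + (-4)^2
= 0 + 16 + 4 + 16 = 36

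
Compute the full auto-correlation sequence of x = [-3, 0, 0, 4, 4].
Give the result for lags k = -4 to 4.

r_xx[k] = sum_m x[m]*x[m+k], indexed from 0, for k = -4 to 4:
  r_xx[-4] = x[4]*x[0] = -12
  r_xx[-3] = x[3]*x[0] + x[4]*x[1] = -12
  r_xx[-2] = x[2]*x[0] + x[3]*x[1] + x[4]*x[2] = 0
  r_xx[-1] = x[1]*x[0] + x[2]*x[1] + x[3]*x[2] + x[4]*x[3] = 16
  r_xx[0] = x[0]*x[0] + x[1]*x[1] + x[2]*x[2] + x[3]*x[3] + x[4]*x[4] = 41
  r_xx[1] = x[0]*x[1] + x[1]*x[2] + x[2]*x[3] + x[3]*x[4] = 16
  r_xx[2] = x[0]*x[2] + x[1]*x[3] + x[2]*x[4] = 0
  r_xx[3] = x[0]*x[3] + x[1]*x[4] = -12
  r_xx[4] = x[0]*x[4] = -12
r_xx = [-12, -12, 0, 16, 41, 16, 0, -12, -12]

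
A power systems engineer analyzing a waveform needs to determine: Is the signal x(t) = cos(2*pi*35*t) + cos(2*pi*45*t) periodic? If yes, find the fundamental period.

f1 = 35 Hz, f2 = 45 Hz
Period T1 = 1/35, T2 = 1/45
Ratio T1/T2 = 45/35, which is rational.
The signal is periodic with fundamental period T = 1/GCD(35,45) = 1/5 s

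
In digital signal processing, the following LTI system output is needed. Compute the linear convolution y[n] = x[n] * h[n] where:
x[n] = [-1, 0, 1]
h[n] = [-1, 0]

y[n] = sum_k x[k]*h[n-k]. Output length = len(x) + len(h) - 1 = 3 + 2 - 1 = 4.
y[0] = -1*-1 = 1
y[1] = 0*-1 + -1*0 = 0
y[2] = 1*-1 + 0*0 = -1
y[3] = 1*0 = 0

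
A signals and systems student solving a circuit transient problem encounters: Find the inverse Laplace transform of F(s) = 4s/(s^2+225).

Standard pair: s/(s^2+w^2) <-> cos(wt)*u(t)
With k=4, w=15: f(t) = 4*cos(15t)*u(t)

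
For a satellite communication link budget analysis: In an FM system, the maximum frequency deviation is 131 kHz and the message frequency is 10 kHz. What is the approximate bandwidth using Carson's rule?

Carson's rule: BW = 2*(delta_f + f_m)
= 2*(131 + 10) kHz = 282 kHz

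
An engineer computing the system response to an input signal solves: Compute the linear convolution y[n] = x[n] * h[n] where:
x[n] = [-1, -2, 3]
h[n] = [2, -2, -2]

y[n] = sum_k x[k]*h[n-k]. Output length = len(x) + len(h) - 1 = 3 + 3 - 1 = 5.
y[0] = -1*2 = -2
y[1] = -2*2 + -1*-2 = -2
y[2] = 3*2 + -2*-2 + -1*-2 = 12
y[3] = 3*-2 + -2*-2 = -2
y[4] = 3*-2 = -6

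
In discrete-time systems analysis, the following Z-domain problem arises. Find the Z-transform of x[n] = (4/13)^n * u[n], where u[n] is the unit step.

The Z-transform of a^n * u[n] is z/(z-a) for |z| > |a|.
Here a = 4/13, so X(z) = z/(z - (4/13)) = 13z/(13z - 4)
ROC: |z| > 4/13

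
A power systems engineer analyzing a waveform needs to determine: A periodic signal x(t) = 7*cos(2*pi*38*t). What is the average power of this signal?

Average power of A*cos(wt) is A^2/2.
P = 7^2 / 2 = 49/2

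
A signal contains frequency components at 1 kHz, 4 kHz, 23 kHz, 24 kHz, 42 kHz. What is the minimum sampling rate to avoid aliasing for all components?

The highest frequency component is f_max = 42 kHz.
Nyquist rate = 2 * f_max = 2 * 42 kHz = 84 kHz.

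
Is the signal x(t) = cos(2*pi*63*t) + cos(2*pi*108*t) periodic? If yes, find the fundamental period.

f1 = 63 Hz, f2 = 108 Hz
Period T1 = 1/63, T2 = 1/108
Ratio T1/T2 = 108/63, which is rational.
The signal is periodic with fundamental period T = 1/GCD(63,108) = 1/9 s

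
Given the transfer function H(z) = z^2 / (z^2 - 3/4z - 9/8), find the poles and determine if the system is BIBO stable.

Poles are roots of the denominator: z^2 - 3/4z - 9/8 = 0.
Quadratic formula: z = [-(-3/4) +/- sqrt((-3/4)^2 - 4*(-9/8))] / 2
Discriminant = 9/16 + 9/2 = 81/16; sqrt = 9/4.
z = (3/4 +/- 9/4) / 2 => z = 3/2 or z = -3/4.
|p1| = 3/2, |p2| = 3/4.
For BIBO stability, all poles must lie inside the unit circle (|p| < 1).
System is UNSTABLE since at least one |p| >= 1.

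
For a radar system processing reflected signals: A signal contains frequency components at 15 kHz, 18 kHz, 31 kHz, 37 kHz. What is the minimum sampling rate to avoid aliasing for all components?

The highest frequency component is f_max = 37 kHz.
Nyquist rate = 2 * f_max = 2 * 37 kHz = 74 kHz.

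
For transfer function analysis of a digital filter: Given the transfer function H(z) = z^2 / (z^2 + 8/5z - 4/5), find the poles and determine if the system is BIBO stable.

Poles are roots of the denominator: z^2 + 8/5z - 4/5 = 0.
Quadratic formula: z = [-(8/5) +/- sqrt((8/5)^2 - 4*(-4/5))] / 2
Discriminant = 64/25 + 16/5 = 144/25; sqrt = 12/5.
z = (-8/5 +/- 12/5) / 2 => z = 2/5 or z = -2.
|p1| = 2, |p2| = 2/5.
For BIBO stability, all poles must lie inside the unit circle (|p| < 1).
System is UNSTABLE since at least one |p| >= 1.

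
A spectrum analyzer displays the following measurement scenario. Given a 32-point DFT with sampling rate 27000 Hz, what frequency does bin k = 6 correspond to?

The frequency of DFT bin k is: f_k = k * f_s / N
f_6 = 6 * 27000 / 32 = 10125/2 Hz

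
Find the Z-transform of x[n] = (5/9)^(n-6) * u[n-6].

Time-shifting property: if X(z) = Z{x[n]}, then Z{x[n-d]} = z^(-d) * X(z)
X(z) = z/(z - 5/9) for x[n] = (5/9)^n * u[n]
Z{x[n-6]} = z^(-6) * z/(z - 5/9) = z^(-5)/(z - 5/9)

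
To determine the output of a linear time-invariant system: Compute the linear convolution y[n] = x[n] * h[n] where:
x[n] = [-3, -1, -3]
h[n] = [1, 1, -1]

y[n] = sum_k x[k]*h[n-k]. Output length = len(x) + len(h) - 1 = 3 + 3 - 1 = 5.
y[0] = -3*1 = -3
y[1] = -1*1 + -3*1 = -4
y[2] = -3*1 + -1*1 + -3*-1 = -1
y[3] = -3*1 + -1*-1 = -2
y[4] = -3*-1 = 3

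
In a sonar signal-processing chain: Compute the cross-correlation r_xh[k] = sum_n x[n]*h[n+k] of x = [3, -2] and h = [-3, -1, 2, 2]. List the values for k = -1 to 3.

Both sequences indexed from 0 and zero outside their support.
Lags with overlap: k = -1 to 3.
  r_xh[-1] = x[1]*h[0] = 6
  r_xh[0] = x[0]*h[0] + x[1]*h[1] = -7
  r_xh[1] = x[0]*h[1] + x[1]*h[2] = -7
  r_xh[2] = x[0]*h[2] + x[1]*h[3] = 2
  r_xh[3] = x[0]*h[3] = 6
r_xh = [6, -7, -7, 2, 6] (for k = -1, ..., 3)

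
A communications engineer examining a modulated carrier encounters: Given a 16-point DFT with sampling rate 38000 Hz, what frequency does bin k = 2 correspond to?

The frequency of DFT bin k is: f_k = k * f_s / N
f_2 = 2 * 38000 / 16 = 4750 Hz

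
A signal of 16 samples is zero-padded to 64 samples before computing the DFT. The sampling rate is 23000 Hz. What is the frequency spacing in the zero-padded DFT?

Original DFT: N = 16, resolution = f_s/N = 23000/16 = 2875/2 Hz
Zero-padded DFT: N = 64, resolution = f_s/N = 23000/64 = 2875/8 Hz
Zero-padding interpolates the spectrum (finer frequency grid)
but does NOT improve the true spectral resolution (ability to resolve close frequencies).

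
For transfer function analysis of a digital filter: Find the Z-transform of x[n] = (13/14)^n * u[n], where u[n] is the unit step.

The Z-transform of a^n * u[n] is z/(z-a) for |z| > |a|.
Here a = 13/14, so X(z) = z/(z - (13/14)) = 14z/(14z - 13)
ROC: |z| > 13/14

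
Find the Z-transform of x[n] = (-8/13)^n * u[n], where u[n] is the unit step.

The Z-transform of a^n * u[n] is z/(z-a) for |z| > |a|.
Here a = -8/13, so X(z) = z/(z - (-8/13)) = 13z/(13z + 8)
ROC: |z| > 8/13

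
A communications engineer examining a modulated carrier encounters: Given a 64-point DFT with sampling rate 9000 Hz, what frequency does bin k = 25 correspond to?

The frequency of DFT bin k is: f_k = k * f_s / N
f_25 = 25 * 9000 / 64 = 28125/8 Hz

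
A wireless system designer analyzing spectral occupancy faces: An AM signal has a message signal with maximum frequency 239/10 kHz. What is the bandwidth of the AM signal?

In AM (double-sideband), the bandwidth is twice the message frequency.
BW = 2 * f_m = 2 * 239/10 kHz = 239/5 kHz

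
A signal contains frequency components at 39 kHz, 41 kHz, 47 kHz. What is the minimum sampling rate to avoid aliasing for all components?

The highest frequency component is f_max = 47 kHz.
Nyquist rate = 2 * f_max = 2 * 47 kHz = 94 kHz.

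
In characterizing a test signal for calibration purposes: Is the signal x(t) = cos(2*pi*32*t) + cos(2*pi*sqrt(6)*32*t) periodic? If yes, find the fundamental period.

f1 = 32 Hz, f2 = 32*sqrt(6) Hz
Ratio f2/f1 = sqrt(6), which is irrational.
Since the frequency ratio is irrational, no common period exists.
The signal is not periodic.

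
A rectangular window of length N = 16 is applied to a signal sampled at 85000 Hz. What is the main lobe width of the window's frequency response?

For a rectangular window of length N,
the main lobe width in frequency is 2*f_s/N.
= 2*85000/16 = 10625 Hz
This determines the minimum frequency separation for resolving two sinusoids.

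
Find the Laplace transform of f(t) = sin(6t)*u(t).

Standard pair: sin(wt)*u(t) <-> w/(s^2+w^2)
With w = 6: L{sin(6t)*u(t)} = 6/(s^2+36)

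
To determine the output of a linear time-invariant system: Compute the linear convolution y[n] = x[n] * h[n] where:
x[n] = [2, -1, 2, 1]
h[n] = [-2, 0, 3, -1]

y[n] = sum_k x[k]*h[n-k]. Output length = len(x) + len(h) - 1 = 4 + 4 - 1 = 7.
y[0] = 2*-2 = -4
y[1] = -1*-2 + 2*0 = 2
y[2] = 2*-2 + -1*0 + 2*3 = 2
y[3] = 1*-2 + 2*0 + -1*3 + 2*-1 = -7
y[4] = 1*0 + 2*3 + -1*-1 = 7
y[5] = 1*3 + 2*-1 = 1
y[6] = 1*-1 = -1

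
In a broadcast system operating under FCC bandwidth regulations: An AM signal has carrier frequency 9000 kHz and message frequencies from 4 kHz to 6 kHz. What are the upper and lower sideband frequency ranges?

Upper sideband (USB) = fc + [fm_low, fm_high] = 9000 + [4, 6] = [9004, 9006] kHz
Lower sideband (LSB) = fc - [fm_high, fm_low] = 9000 - [6, 4] = [8994, 8996] kHz
Total occupied spectrum: 8994 kHz to 9006 kHz (plus carrier at 9000 kHz)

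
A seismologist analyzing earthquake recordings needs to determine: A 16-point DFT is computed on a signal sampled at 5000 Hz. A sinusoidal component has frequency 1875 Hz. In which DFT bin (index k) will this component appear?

DFT frequency resolution = f_s/N = 5000/16 = 625/2 Hz
Bin index k = f_signal / resolution = 1875 / 625/2 = 6
The signal frequency 1875 Hz falls in DFT bin k = 6.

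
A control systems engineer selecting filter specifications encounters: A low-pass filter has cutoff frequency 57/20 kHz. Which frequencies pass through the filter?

A low-pass filter passes all frequencies below the cutoff frequency 57/20 kHz and attenuates higher frequencies.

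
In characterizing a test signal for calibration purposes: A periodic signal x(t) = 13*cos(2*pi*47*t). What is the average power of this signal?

Average power of A*cos(wt) is A^2/2.
P = 13^2 / 2 = 169/2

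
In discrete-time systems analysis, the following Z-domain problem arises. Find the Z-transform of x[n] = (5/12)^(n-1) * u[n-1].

Time-shifting property: if X(z) = Z{x[n]}, then Z{x[n-d]} = z^(-d) * X(z)
X(z) = z/(z - 5/12) for x[n] = (5/12)^n * u[n]
Z{x[n-1]} = z^(-1) * z/(z - 5/12) = 1/(z - 5/12)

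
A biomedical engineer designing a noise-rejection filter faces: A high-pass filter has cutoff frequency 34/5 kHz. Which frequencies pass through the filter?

A high-pass filter passes all frequencies above the cutoff frequency 34/5 kHz and attenuates lower frequencies.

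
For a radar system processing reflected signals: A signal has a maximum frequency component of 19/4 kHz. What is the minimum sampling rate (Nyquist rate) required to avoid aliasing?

By the Nyquist-Shannon sampling theorem,
the minimum sampling rate (Nyquist rate) must be at least 2 * f_max.
Nyquist rate = 2 * 19/4 kHz = 19/2 kHz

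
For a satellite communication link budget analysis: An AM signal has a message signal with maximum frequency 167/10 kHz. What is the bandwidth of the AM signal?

In AM (double-sideband), the bandwidth is twice the message frequency.
BW = 2 * f_m = 2 * 167/10 kHz = 167/5 kHz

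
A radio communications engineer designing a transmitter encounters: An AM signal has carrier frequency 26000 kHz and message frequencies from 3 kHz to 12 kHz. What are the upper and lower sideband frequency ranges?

Upper sideband (USB) = fc + [fm_low, fm_high] = 26000 + [3, 12] = [26003, 26012] kHz
Lower sideband (LSB) = fc - [fm_high, fm_low] = 26000 - [12, 3] = [25988, 25997] kHz
Total occupied spectrum: 25988 kHz to 26012 kHz (plus carrier at 26000 kHz)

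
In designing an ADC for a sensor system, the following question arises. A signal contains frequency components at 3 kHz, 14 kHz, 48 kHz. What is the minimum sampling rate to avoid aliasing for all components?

The highest frequency component is f_max = 48 kHz.
Nyquist rate = 2 * f_max = 2 * 48 kHz = 96 kHz.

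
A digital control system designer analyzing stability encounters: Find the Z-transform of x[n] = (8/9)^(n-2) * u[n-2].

Time-shifting property: if X(z) = Z{x[n]}, then Z{x[n-d]} = z^(-d) * X(z)
X(z) = z/(z - 8/9) for x[n] = (8/9)^n * u[n]
Z{x[n-2]} = z^(-2) * z/(z - 8/9) = z^(-1)/(z - 8/9)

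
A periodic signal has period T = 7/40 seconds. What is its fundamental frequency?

The fundamental frequency is the reciprocal of the period.
f = 1/T = 1/(7/40) = 40/7 Hz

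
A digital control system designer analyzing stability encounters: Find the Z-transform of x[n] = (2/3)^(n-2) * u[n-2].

Time-shifting property: if X(z) = Z{x[n]}, then Z{x[n-d]} = z^(-d) * X(z)
X(z) = z/(z - 2/3) for x[n] = (2/3)^n * u[n]
Z{x[n-2]} = z^(-2) * z/(z - 2/3) = z^(-1)/(z - 2/3)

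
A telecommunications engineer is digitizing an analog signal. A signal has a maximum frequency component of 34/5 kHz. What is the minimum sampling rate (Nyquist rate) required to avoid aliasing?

By the Nyquist-Shannon sampling theorem,
the minimum sampling rate (Nyquist rate) must be at least 2 * f_max.
Nyquist rate = 2 * 34/5 kHz = 68/5 kHz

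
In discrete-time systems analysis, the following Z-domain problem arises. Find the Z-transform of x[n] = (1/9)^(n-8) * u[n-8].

Time-shifting property: if X(z) = Z{x[n]}, then Z{x[n-d]} = z^(-d) * X(z)
X(z) = z/(z - 1/9) for x[n] = (1/9)^n * u[n]
Z{x[n-8]} = z^(-8) * z/(z - 1/9) = z^(-7)/(z - 1/9)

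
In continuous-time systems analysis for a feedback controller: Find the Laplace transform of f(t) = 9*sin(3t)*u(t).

Standard pair: sin(wt)*u(t) <-> w/(s^2+w^2)
With w = 3: L{9*sin(3t)*u(t)} = 27/(s^2+9)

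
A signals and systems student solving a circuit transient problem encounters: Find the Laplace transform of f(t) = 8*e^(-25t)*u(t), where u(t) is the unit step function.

Standard Laplace transform pair:
e^(-at)*u(t) <-> 1/(s+a)
With a = 25: L{8*e^(-25t)*u(t)} = 8/(s+25), ROC: Re(s) > -25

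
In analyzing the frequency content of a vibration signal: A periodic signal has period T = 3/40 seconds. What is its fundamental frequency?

The fundamental frequency is the reciprocal of the period.
f = 1/T = 1/(3/40) = 40/3 Hz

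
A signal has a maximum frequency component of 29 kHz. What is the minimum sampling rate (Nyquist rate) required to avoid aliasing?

By the Nyquist-Shannon sampling theorem,
the minimum sampling rate (Nyquist rate) must be at least 2 * f_max.
Nyquist rate = 2 * 29 kHz = 58 kHz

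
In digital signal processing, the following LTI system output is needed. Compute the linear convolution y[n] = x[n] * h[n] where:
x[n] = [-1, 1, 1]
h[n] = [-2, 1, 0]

y[n] = sum_k x[k]*h[n-k]. Output length = len(x) + len(h) - 1 = 3 + 3 - 1 = 5.
y[0] = -1*-2 = 2
y[1] = 1*-2 + -1*1 = -3
y[2] = 1*-2 + 1*1 + -1*0 = -1
y[3] = 1*1 + 1*0 = 1
y[4] = 1*0 = 0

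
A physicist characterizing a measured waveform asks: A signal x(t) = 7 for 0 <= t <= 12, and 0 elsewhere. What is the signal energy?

Energy = integral of |x(t)|^2 dt over the signal duration
= 7^2 * 12 = 49 * 12 = 588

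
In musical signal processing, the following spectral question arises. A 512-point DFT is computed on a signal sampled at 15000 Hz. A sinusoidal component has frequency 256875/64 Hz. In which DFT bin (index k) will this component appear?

DFT frequency resolution = f_s/N = 15000/512 = 1875/64 Hz
Bin index k = f_signal / resolution = 256875/64 / 1875/64 = 137
The signal frequency 256875/64 Hz falls in DFT bin k = 137.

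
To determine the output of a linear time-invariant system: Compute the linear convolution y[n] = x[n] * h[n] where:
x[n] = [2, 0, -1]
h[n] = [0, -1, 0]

y[n] = sum_k x[k]*h[n-k]. Output length = len(x) + len(h) - 1 = 3 + 3 - 1 = 5.
y[0] = 2*0 = 0
y[1] = 0*0 + 2*-1 = -2
y[2] = -1*0 + 0*-1 + 2*0 = 0
y[3] = -1*-1 + 0*0 = 1
y[4] = -1*0 = 0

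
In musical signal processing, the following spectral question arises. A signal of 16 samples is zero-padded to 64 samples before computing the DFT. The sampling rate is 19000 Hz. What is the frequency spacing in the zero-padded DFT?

Original DFT: N = 16, resolution = f_s/N = 19000/16 = 2375/2 Hz
Zero-padded DFT: N = 64, resolution = f_s/N = 19000/64 = 2375/8 Hz
Zero-padding interpolates the spectrum (finer frequency grid)
but does NOT improve the true spectral resolution (ability to resolve close frequencies).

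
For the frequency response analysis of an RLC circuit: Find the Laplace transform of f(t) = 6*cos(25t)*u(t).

Standard pair: cos(wt)*u(t) <-> s/(s^2+w^2)
With w = 25: L{6*cos(25t)*u(t)} = 6s/(s^2+625)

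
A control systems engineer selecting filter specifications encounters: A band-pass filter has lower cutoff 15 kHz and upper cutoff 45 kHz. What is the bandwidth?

Bandwidth = f_high - f_low
= 45 kHz - 15 kHz = 30 kHz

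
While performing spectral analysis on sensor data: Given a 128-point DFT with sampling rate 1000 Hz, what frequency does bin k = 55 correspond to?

The frequency of DFT bin k is: f_k = k * f_s / N
f_55 = 55 * 1000 / 128 = 6875/16 Hz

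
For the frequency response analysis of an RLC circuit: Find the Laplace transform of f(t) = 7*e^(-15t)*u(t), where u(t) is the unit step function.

Standard Laplace transform pair:
e^(-at)*u(t) <-> 1/(s+a)
With a = 15: L{7*e^(-15t)*u(t)} = 7/(s+15), ROC: Re(s) > -15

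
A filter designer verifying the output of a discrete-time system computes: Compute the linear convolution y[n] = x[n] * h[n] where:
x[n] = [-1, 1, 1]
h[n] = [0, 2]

y[n] = sum_k x[k]*h[n-k]. Output length = len(x) + len(h) - 1 = 3 + 2 - 1 = 4.
y[0] = -1*0 = 0
y[1] = 1*0 + -1*2 = -2
y[2] = 1*0 + 1*2 = 2
y[3] = 1*2 = 2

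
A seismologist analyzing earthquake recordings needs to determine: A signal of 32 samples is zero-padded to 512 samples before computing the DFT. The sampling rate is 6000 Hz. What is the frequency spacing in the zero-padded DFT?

Original DFT: N = 32, resolution = f_s/N = 6000/32 = 375/2 Hz
Zero-padded DFT: N = 512, resolution = f_s/N = 6000/512 = 375/32 Hz
Zero-padding interpolates the spectrum (finer frequency grid)
but does NOT improve the true spectral resolution (ability to resolve close frequencies).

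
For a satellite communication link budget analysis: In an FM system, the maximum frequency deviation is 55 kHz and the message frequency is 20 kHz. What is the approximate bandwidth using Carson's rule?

Carson's rule: BW = 2*(delta_f + f_m)
= 2*(55 + 20) kHz = 150 kHz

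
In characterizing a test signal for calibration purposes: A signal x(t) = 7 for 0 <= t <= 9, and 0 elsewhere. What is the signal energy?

Energy = integral of |x(t)|^2 dt over the signal duration
= 7^2 * 9 = 49 * 9 = 441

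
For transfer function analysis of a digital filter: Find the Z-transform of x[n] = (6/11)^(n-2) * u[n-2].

Time-shifting property: if X(z) = Z{x[n]}, then Z{x[n-d]} = z^(-d) * X(z)
X(z) = z/(z - 6/11) for x[n] = (6/11)^n * u[n]
Z{x[n-2]} = z^(-2) * z/(z - 6/11) = z^(-1)/(z - 6/11)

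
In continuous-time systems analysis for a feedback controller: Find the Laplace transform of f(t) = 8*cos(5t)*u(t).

Standard pair: cos(wt)*u(t) <-> s/(s^2+w^2)
With w = 5: L{8*cos(5t)*u(t)} = 8s/(s^2+25)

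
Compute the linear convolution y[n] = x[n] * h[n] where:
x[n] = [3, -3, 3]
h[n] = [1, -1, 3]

y[n] = sum_k x[k]*h[n-k]. Output length = len(x) + len(h) - 1 = 3 + 3 - 1 = 5.
y[0] = 3*1 = 3
y[1] = -3*1 + 3*-1 = -6
y[2] = 3*1 + -3*-1 + 3*3 = 15
y[3] = 3*-1 + -3*3 = -12
y[4] = 3*3 = 9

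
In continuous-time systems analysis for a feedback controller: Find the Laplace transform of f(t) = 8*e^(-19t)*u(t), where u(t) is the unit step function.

Standard Laplace transform pair:
e^(-at)*u(t) <-> 1/(s+a)
With a = 19: L{8*e^(-19t)*u(t)} = 8/(s+19), ROC: Re(s) > -19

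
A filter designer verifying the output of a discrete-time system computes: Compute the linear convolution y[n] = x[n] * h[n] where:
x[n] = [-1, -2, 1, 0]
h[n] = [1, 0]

y[n] = sum_k x[k]*h[n-k]. Output length = len(x) + len(h) - 1 = 4 + 2 - 1 = 5.
y[0] = -1*1 = -1
y[1] = -2*1 + -1*0 = -2
y[2] = 1*1 + -2*0 = 1
y[3] = 0*1 + 1*0 = 0
y[4] = 0*0 = 0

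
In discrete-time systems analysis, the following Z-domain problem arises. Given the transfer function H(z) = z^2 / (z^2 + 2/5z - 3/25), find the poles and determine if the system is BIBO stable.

Poles are roots of the denominator: z^2 + 2/5z - 3/25 = 0.
Quadratic formula: z = [-(2/5) +/- sqrt((2/5)^2 - 4*(-3/25))] / 2
Discriminant = 4/25 + 12/25 = 16/25; sqrt = 4/5.
z = (-2/5 +/- 4/5) / 2 => z = 1/5 or z = -3/5.
|p1| = 3/5, |p2| = 1/5.
For BIBO stability, all poles must lie inside the unit circle (|p| < 1).
System is STABLE since both |p| < 1.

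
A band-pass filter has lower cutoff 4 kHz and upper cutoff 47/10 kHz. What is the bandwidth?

Bandwidth = f_high - f_low
= 47/10 kHz - 4 kHz = 7/10 kHz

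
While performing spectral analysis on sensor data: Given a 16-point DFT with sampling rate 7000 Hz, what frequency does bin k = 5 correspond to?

The frequency of DFT bin k is: f_k = k * f_s / N
f_5 = 5 * 7000 / 16 = 4375/2 Hz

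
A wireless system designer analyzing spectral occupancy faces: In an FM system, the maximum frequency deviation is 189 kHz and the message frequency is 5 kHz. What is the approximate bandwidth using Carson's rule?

Carson's rule: BW = 2*(delta_f + f_m)
= 2*(189 + 5) kHz = 388 kHz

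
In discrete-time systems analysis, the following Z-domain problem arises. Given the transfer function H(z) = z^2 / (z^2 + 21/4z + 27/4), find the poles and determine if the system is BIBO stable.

Poles are roots of the denominator: z^2 + 21/4z + 27/4 = 0.
Quadratic formula: z = [-(21/4) +/- sqrt((21/4)^2 - 4*(27/4))] / 2
Discriminant = 441/16 - 27 = 9/16; sqrt = 3/4.
z = (-21/4 +/- 3/4) / 2 => z = -9/4 or z = -3.
|p1| = 3, |p2| = 9/4.
For BIBO stability, all poles must lie inside the unit circle (|p| < 1).
System is UNSTABLE since at least one |p| >= 1.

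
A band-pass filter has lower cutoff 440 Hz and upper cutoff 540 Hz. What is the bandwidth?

Bandwidth = f_high - f_low
= 540 Hz - 440 Hz = 100 Hz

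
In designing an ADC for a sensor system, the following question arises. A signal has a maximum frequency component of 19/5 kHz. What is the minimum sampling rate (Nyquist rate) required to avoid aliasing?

By the Nyquist-Shannon sampling theorem,
the minimum sampling rate (Nyquist rate) must be at least 2 * f_max.
Nyquist rate = 2 * 19/5 kHz = 38/5 kHz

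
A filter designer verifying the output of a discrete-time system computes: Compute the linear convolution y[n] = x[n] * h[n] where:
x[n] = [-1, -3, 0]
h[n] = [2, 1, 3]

y[n] = sum_k x[k]*h[n-k]. Output length = len(x) + len(h) - 1 = 3 + 3 - 1 = 5.
y[0] = -1*2 = -2
y[1] = -3*2 + -1*1 = -7
y[2] = 0*2 + -3*1 + -1*3 = -6
y[3] = 0*1 + -3*3 = -9
y[4] = 0*3 = 0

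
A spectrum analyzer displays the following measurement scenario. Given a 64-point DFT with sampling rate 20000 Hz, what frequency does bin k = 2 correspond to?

The frequency of DFT bin k is: f_k = k * f_s / N
f_2 = 2 * 20000 / 64 = 625 Hz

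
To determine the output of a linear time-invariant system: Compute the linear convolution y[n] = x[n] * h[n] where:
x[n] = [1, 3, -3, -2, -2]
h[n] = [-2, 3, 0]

y[n] = sum_k x[k]*h[n-k]. Output length = len(x) + len(h) - 1 = 5 + 3 - 1 = 7.
y[0] = 1*-2 = -2
y[1] = 3*-2 + 1*3 = -3
y[2] = -3*-2 + 3*3 + 1*0 = 15
y[3] = -2*-2 + -3*3 + 3*0 = -5
y[4] = -2*-2 + -2*3 + -3*0 = -2
y[5] = -2*3 + -2*0 = -6
y[6] = -2*0 = 0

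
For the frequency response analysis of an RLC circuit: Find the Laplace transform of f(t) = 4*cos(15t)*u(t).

Standard pair: cos(wt)*u(t) <-> s/(s^2+w^2)
With w = 15: L{4*cos(15t)*u(t)} = 4s/(s^2+225)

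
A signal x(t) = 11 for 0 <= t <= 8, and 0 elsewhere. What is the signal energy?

Energy = integral of |x(t)|^2 dt over the signal duration
= 11^2 * 8 = 121 * 8 = 968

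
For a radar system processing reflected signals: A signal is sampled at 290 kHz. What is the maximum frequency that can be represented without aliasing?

The maximum frequency that can be represented without aliasing
is the Nyquist frequency: f_max = f_s / 2 = 290 kHz / 2 = 145 kHz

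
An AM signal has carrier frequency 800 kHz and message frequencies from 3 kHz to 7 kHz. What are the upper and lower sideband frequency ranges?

Upper sideband (USB) = fc + [fm_low, fm_high] = 800 + [3, 7] = [803, 807] kHz
Lower sideband (LSB) = fc - [fm_high, fm_low] = 800 - [7, 3] = [793, 797] kHz
Total occupied spectrum: 793 kHz to 807 kHz (plus carrier at 800 kHz)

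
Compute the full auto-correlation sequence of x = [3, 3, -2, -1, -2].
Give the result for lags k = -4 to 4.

r_xx[k] = sum_m x[m]*x[m+k], indexed from 0, for k = -4 to 4:
  r_xx[-4] = x[4]*x[0] = -6
  r_xx[-3] = x[3]*x[0] + x[4]*x[1] = -9
  r_xx[-2] = x[2]*x[0] + x[3]*x[1] + x[4]*x[2] = -5
  r_xx[-1] = x[1]*x[0] + x[2]*x[1] + x[3]*x[2] + x[4]*x[3] = 7
  r_xx[0] = x[0]*x[0] + x[1]*x[1] + x[2]*x[2] + x[3]*x[3] + x[4]*x[4] = 27
  r_xx[1] = x[0]*x[1] + x[1]*x[2] + x[2]*x[3] + x[3]*x[4] = 7
  r_xx[2] = x[0]*x[2] + x[1]*x[3] + x[2]*x[4] = -5
  r_xx[3] = x[0]*x[3] + x[1]*x[4] = -9
  r_xx[4] = x[0]*x[4] = -6
r_xx = [-6, -9, -5, 7, 27, 7, -5, -9, -6]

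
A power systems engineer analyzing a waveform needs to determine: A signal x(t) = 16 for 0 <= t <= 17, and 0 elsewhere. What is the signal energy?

Energy = integral of |x(t)|^2 dt over the signal duration
= 16^2 * 17 = 256 * 17 = 4352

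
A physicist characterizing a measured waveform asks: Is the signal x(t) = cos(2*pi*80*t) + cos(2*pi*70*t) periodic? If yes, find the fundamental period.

f1 = 80 Hz, f2 = 70 Hz
Period T1 = 1/80, T2 = 1/70
Ratio T1/T2 = 70/80, which is rational.
The signal is periodic with fundamental period T = 1/GCD(80,70) = 1/10 s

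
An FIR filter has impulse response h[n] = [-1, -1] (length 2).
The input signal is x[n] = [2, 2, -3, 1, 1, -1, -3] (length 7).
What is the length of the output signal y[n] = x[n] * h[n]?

For linear convolution, the output length is:
len(y) = len(x) + len(h) - 1 = 7 + 2 - 1 = 8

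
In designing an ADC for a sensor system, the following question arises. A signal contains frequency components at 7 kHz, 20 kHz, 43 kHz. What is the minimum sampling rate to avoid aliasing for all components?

The highest frequency component is f_max = 43 kHz.
Nyquist rate = 2 * f_max = 2 * 43 kHz = 86 kHz.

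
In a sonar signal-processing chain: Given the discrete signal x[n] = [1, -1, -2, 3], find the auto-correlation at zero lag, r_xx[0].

The auto-correlation at zero lag r_xx[0] equals the signal energy.
r_xx[0] = sum of x[n]^2 = 1^2 + (-1)^2 + (-2)^2 + 3^2
= 1 + 1 + 4 + 9 = 15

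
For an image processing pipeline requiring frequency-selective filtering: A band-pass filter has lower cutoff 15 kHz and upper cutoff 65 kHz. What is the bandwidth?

Bandwidth = f_high - f_low
= 65 kHz - 15 kHz = 50 kHz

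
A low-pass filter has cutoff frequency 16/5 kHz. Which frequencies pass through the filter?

A low-pass filter passes all frequencies below the cutoff frequency 16/5 kHz and attenuates higher frequencies.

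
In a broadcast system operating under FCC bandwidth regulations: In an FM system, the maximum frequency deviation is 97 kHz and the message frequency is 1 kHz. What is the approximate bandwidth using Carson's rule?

Carson's rule: BW = 2*(delta_f + f_m)
= 2*(97 + 1) kHz = 196 kHz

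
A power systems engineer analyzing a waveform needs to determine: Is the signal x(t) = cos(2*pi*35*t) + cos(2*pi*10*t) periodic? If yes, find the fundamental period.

f1 = 35 Hz, f2 = 10 Hz
Period T1 = 1/35, T2 = 1/10
Ratio T1/T2 = 10/35, which is rational.
The signal is periodic with fundamental period T = 1/GCD(35,10) = 1/5 s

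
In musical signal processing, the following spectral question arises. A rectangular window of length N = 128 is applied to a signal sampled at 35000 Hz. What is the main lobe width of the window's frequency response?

For a rectangular window of length N,
the main lobe width in frequency is 2*f_s/N.
= 2*35000/128 = 4375/8 Hz
This determines the minimum frequency separation for resolving two sinusoids.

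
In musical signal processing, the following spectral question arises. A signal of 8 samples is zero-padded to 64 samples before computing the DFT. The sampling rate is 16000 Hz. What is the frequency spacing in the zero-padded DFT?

Original DFT: N = 8, resolution = f_s/N = 16000/8 = 2000 Hz
Zero-padded DFT: N = 64, resolution = f_s/N = 16000/64 = 250 Hz
Zero-padding interpolates the spectrum (finer frequency grid)
but does NOT improve the true spectral resolution (ability to resolve close frequencies).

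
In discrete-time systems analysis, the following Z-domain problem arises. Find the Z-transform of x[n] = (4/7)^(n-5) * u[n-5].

Time-shifting property: if X(z) = Z{x[n]}, then Z{x[n-d]} = z^(-d) * X(z)
X(z) = z/(z - 4/7) for x[n] = (4/7)^n * u[n]
Z{x[n-5]} = z^(-5) * z/(z - 4/7) = z^(-4)/(z - 4/7)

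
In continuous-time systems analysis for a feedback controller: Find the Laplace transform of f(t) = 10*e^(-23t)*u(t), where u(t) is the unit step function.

Standard Laplace transform pair:
e^(-at)*u(t) <-> 1/(s+a)
With a = 23: L{10*e^(-23t)*u(t)} = 10/(s+23), ROC: Re(s) > -23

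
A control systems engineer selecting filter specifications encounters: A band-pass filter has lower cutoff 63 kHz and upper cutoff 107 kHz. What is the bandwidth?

Bandwidth = f_high - f_low
= 107 kHz - 63 kHz = 44 kHz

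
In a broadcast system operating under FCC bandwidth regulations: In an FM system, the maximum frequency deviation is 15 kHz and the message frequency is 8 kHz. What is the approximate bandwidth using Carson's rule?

Carson's rule: BW = 2*(delta_f + f_m)
= 2*(15 + 8) kHz = 46 kHz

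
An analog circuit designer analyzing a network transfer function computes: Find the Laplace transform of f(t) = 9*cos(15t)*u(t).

Standard pair: cos(wt)*u(t) <-> s/(s^2+w^2)
With w = 15: L{9*cos(15t)*u(t)} = 9s/(s^2+225)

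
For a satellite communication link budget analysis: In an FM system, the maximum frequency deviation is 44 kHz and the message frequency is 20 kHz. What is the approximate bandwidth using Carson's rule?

Carson's rule: BW = 2*(delta_f + f_m)
= 2*(44 + 20) kHz = 128 kHz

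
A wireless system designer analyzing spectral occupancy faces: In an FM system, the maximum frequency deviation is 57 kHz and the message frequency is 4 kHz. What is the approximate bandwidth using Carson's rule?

Carson's rule: BW = 2*(delta_f + f_m)
= 2*(57 + 4) kHz = 122 kHz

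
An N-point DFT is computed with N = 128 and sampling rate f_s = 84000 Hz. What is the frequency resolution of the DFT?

DFT frequency resolution = f_s / N
= 84000 / 128 = 2625/4 Hz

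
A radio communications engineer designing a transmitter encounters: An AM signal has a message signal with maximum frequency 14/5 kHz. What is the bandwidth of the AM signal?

In AM (double-sideband), the bandwidth is twice the message frequency.
BW = 2 * f_m = 2 * 14/5 kHz = 28/5 kHz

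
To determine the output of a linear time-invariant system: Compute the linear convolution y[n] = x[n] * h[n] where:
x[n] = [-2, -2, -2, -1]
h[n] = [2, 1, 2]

y[n] = sum_k x[k]*h[n-k]. Output length = len(x) + len(h) - 1 = 4 + 3 - 1 = 6.
y[0] = -2*2 = -4
y[1] = -2*2 + -2*1 = -6
y[2] = -2*2 + -2*1 + -2*2 = -10
y[3] = -1*2 + -2*1 + -2*2 = -8
y[4] = -1*1 + -2*2 = -5
y[5] = -1*2 = -2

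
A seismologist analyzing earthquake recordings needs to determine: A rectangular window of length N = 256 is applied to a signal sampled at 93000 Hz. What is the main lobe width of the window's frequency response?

For a rectangular window of length N,
the main lobe width in frequency is 2*f_s/N.
= 2*93000/256 = 11625/16 Hz
This determines the minimum frequency separation for resolving two sinusoids.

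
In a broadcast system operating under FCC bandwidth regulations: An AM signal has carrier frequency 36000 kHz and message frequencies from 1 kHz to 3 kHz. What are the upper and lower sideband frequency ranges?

Upper sideband (USB) = fc + [fm_low, fm_high] = 36000 + [1, 3] = [36001, 36003] kHz
Lower sideband (LSB) = fc - [fm_high, fm_low] = 36000 - [3, 1] = [35997, 35999] kHz
Total occupied spectrum: 35997 kHz to 36003 kHz (plus carrier at 36000 kHz)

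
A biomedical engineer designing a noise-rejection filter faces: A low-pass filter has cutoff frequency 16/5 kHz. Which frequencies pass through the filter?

A low-pass filter passes all frequencies below the cutoff frequency 16/5 kHz and attenuates higher frequencies.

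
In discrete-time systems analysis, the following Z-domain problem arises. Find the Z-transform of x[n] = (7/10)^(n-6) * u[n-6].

Time-shifting property: if X(z) = Z{x[n]}, then Z{x[n-d]} = z^(-d) * X(z)
X(z) = z/(z - 7/10) for x[n] = (7/10)^n * u[n]
Z{x[n-6]} = z^(-6) * z/(z - 7/10) = z^(-5)/(z - 7/10)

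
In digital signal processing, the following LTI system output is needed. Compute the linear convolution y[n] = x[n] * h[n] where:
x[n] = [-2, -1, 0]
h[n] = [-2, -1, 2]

y[n] = sum_k x[k]*h[n-k]. Output length = len(x) + len(h) - 1 = 3 + 3 - 1 = 5.
y[0] = -2*-2 = 4
y[1] = -1*-2 + -2*-1 = 4
y[2] = 0*-2 + -1*-1 + -2*2 = -3
y[3] = 0*-1 + -1*2 = -2
y[4] = 0*2 = 0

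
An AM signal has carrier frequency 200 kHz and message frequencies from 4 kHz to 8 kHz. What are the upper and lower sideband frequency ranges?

Upper sideband (USB) = fc + [fm_low, fm_high] = 200 + [4, 8] = [204, 208] kHz
Lower sideband (LSB) = fc - [fm_high, fm_low] = 200 - [8, 4] = [192, 196] kHz
Total occupied spectrum: 192 kHz to 208 kHz (plus carrier at 200 kHz)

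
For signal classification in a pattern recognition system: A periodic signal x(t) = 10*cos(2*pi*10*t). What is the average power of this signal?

Average power of A*cos(wt) is A^2/2.
P = 10^2 / 2 = 100/2 = 50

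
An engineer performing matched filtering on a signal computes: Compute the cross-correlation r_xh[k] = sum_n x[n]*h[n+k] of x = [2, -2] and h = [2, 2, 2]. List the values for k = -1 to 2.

Both sequences indexed from 0 and zero outside their support.
Lags with overlap: k = -1 to 2.
  r_xh[-1] = x[1]*h[0] = -4
  r_xh[0] = x[0]*h[0] + x[1]*h[1] = 0
  r_xh[1] = x[0]*h[1] + x[1]*h[2] = 0
  r_xh[2] = x[0]*h[2] = 4
r_xh = [-4, 0, 0, 4] (for k = -1, ..., 2)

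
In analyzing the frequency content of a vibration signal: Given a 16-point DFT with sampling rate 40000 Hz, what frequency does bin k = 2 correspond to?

The frequency of DFT bin k is: f_k = k * f_s / N
f_2 = 2 * 40000 / 16 = 5000 Hz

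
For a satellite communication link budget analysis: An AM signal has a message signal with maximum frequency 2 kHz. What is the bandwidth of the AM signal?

In AM (double-sideband), the bandwidth is twice the message frequency.
BW = 2 * f_m = 2 * 2 kHz = 4 kHz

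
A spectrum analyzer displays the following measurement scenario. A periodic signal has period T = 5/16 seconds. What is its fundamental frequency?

The fundamental frequency is the reciprocal of the period.
f = 1/T = 1/(5/16) = 16/5 Hz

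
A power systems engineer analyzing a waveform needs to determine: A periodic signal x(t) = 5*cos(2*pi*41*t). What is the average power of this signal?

Average power of A*cos(wt) is A^2/2.
P = 5^2 / 2 = 25/2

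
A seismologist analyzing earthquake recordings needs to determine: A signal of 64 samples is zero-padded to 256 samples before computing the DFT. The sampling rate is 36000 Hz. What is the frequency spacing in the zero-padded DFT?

Original DFT: N = 64, resolution = f_s/N = 36000/64 = 1125/2 Hz
Zero-padded DFT: N = 256, resolution = f_s/N = 36000/256 = 1125/8 Hz
Zero-padding interpolates the spectrum (finer frequency grid)
but does NOT improve the true spectral resolution (ability to resolve close frequencies).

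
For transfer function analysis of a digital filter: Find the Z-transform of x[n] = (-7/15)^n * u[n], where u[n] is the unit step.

The Z-transform of a^n * u[n] is z/(z-a) for |z| > |a|.
Here a = -7/15, so X(z) = z/(z - (-7/15)) = 15z/(15z + 7)
ROC: |z| > 7/15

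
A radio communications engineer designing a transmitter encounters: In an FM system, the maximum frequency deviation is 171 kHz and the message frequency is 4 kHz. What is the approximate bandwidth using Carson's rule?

Carson's rule: BW = 2*(delta_f + f_m)
= 2*(171 + 4) kHz = 350 kHz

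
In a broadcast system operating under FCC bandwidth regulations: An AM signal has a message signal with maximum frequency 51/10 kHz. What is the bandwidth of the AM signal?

In AM (double-sideband), the bandwidth is twice the message frequency.
BW = 2 * f_m = 2 * 51/10 kHz = 51/5 kHz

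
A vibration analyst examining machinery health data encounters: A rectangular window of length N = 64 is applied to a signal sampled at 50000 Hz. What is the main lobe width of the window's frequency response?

For a rectangular window of length N,
the main lobe width in frequency is 2*f_s/N.
= 2*50000/64 = 3125/2 Hz
This determines the minimum frequency separation for resolving two sinusoids.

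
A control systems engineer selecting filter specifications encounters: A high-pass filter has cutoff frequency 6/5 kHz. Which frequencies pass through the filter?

A high-pass filter passes all frequencies above the cutoff frequency 6/5 kHz and attenuates lower frequencies.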